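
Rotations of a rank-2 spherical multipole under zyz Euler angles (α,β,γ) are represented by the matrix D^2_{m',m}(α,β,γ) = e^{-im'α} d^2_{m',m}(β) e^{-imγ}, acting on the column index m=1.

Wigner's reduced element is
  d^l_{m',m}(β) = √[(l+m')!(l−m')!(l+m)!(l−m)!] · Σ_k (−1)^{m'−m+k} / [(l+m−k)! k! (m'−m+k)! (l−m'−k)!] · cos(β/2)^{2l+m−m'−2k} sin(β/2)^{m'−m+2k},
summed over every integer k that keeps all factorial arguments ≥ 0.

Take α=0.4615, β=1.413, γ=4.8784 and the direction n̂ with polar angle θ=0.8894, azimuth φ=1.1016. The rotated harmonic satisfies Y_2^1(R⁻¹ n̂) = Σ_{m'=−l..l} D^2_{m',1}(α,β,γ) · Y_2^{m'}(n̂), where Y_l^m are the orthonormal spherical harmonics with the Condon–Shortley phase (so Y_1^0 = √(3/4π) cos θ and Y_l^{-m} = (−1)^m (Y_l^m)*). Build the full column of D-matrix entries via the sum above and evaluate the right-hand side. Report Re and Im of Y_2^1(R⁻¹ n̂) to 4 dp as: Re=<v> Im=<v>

Re=0.3002 Im=0.2429

Need the full column D^2_{m',1} for m'=−2..2 at α=0.4615, β=1.413, γ=4.8784.
cos(β/2)=0.760639, sin(β/2)=0.649176
d^2_{-2,1}: single k=3 term ⇒ +0.416193;  D = -0.285815+0.302534i
d^2_{-1,1}: k∈[2..3] ⇒ +0.731480 -0.177602 = +0.553877;  D = -0.161293+0.529872i
d^2_{0,1}: k∈[1..2] ⇒ +0.699798 -0.509730 = +0.190068;  D = +0.031409+0.187455i
d^2_{1,1}: k∈[0..1] ⇒ +0.334745 -0.731480 = -0.396735;  D = -0.232936-0.321154i
d^2_{2,1}: single k=0 term ⇒ -0.571383;  D = -0.506342-0.264757i
Y_2^{m'}(θ=0.8894,φ=1.1016) and Σ D·Y over m':
  (-0.2858+0.3025i)·(-0.1377-0.1880i)  (-0.1613+0.5299i)·(+0.1709-0.3371i)  (+0.0314+0.1875i)·(+0.0600+0.0000i)  (-0.2329-0.3212i)·(-0.1709-0.3371i)  (-0.5063-0.2648i)·(-0.1377+0.1880i)
Y_2^1(R⁻¹ n̂) = +0.300222+0.242928i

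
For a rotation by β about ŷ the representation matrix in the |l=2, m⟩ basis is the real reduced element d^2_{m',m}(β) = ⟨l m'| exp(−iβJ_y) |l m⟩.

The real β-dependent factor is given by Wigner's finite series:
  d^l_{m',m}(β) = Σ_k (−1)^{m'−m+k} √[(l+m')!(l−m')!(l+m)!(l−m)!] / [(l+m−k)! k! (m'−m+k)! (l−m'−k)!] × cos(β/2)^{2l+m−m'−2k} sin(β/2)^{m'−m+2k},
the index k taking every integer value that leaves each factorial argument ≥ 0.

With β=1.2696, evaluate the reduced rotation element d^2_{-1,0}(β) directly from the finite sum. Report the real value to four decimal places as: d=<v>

d=0.3470

d^2_{-1,0}(β=1.2696) via Wigner's sum:
With c≡cos(β/2)=0.805190 and s≡sin(β/2)=0.593016, N=[1·6·2·2]^{1/2}=4.898979
Admissible k: 1..2 (factorial args all ≥0)
  k=1: (−1)^0·4.8990/(2)·0.8052^3·0.5930^1 = +0.758295
  k=2: (−1)^1·4.8990/(2)·0.8052^1·0.5930^3 = -0.411315
d^2_{-1,0}(1.2696) = +0.758295 -0.411315 = +0.346980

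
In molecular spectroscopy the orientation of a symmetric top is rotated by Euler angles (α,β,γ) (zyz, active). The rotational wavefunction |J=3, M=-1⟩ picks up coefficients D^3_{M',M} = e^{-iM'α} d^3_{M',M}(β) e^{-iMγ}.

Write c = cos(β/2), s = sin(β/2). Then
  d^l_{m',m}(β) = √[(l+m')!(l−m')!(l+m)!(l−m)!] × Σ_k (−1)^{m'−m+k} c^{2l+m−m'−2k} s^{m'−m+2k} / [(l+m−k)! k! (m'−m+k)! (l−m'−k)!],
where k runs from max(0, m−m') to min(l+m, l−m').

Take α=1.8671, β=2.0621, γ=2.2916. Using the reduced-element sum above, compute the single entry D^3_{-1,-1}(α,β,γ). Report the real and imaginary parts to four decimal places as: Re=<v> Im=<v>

First d^3_{-1,-1}(β=2.0621), then the phase factors e^{-i(-1)α} and e^{-i(-1)γ}:
Half-angle: c=0.513918, s=0.857839. N=√(2·24·2·24)=48.000000
k∈{0,1,2} keeps every argument non-negative
  k=0: (−1)^0·48.0000/(48)·0.5139^6·0.8578^0 = +0.018423
  k=1: (−1)^1·48.0000/(6)·0.5139^4·0.8578^2 = -0.410656
  k=2: (−1)^2·48.0000/(8)·0.5139^2·0.8578^4 = +0.858149
d^3_{-1,-1}(2.0621) = +0.018423 -0.410656 +0.858149 = +0.465916
Attach z-rotation phases: D = e^{-i(-1)(1.8671)}·(+0.465916)·e^{-i(-1)(2.2916)} = -0.244992-0.396304i

Re=-0.2450 Im=-0.3963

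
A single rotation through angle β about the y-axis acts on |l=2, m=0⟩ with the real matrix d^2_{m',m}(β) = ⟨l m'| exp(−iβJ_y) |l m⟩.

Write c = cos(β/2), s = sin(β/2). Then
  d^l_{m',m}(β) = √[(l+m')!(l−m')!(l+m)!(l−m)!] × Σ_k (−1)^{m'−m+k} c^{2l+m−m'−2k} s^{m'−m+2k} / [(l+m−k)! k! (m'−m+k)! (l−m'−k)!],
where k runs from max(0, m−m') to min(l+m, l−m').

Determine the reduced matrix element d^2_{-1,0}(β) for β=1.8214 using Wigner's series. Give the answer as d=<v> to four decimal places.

d=-0.2942

d^2_{-1,0}(β=1.8214) via Wigner's sum:
c=cos(1.8214/2)=0.613193, s=sin(1.8214/2)=0.789933; N=√[1·6·2·2]=4.898979
Admissible k: 1..2 (factorial args all ≥0)
  k=1: (−1)^0·4.8990/(2)·0.6132^3·0.7899^1 = +0.446126
  k=2: (−1)^1·4.8990/(2)·0.6132^1·0.7899^3 = -0.740361
d^2_{-1,0}(1.8214) = +0.446126 -0.740361 = -0.294236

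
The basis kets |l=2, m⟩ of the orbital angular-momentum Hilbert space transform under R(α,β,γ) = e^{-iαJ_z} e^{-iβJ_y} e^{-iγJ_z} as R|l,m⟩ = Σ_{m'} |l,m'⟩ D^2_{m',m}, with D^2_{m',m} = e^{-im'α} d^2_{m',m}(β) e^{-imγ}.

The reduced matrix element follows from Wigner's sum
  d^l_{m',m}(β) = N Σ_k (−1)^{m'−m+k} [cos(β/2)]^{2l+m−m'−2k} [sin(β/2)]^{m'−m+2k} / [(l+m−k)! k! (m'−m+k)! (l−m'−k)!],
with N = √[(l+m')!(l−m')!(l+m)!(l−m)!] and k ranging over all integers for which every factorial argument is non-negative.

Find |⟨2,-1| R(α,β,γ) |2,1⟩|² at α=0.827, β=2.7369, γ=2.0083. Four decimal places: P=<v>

First d^2_{-1,1}(β=2.7369), then the phase factors e^{-i(-1)α} and e^{-i(1)γ}:
With c≡cos(β/2)=0.200968 and s≡sin(β/2)=0.979598, N=[1·6·6·1]^{1/2}=6.000000
The bounds max(0,m−m')=2 and min(l+m,l−m')=3 give 2 terms
  k=2: (−1)^0·6.0000/(2)·0.2010^2·0.9796^2 = +0.116271
  k=3: (−1)^1·6.0000/(6)·0.2010^0·0.9796^4 = -0.920855
d^2_{-1,1}(2.7369) = +0.116271 -0.920855 = -0.804583
|D^2_{-1,1}|² = |d^2_{-1,1}(β)|² = (-0.804583)² = 0.647355 (the z-rotation phases have unit modulus)

P=0.6474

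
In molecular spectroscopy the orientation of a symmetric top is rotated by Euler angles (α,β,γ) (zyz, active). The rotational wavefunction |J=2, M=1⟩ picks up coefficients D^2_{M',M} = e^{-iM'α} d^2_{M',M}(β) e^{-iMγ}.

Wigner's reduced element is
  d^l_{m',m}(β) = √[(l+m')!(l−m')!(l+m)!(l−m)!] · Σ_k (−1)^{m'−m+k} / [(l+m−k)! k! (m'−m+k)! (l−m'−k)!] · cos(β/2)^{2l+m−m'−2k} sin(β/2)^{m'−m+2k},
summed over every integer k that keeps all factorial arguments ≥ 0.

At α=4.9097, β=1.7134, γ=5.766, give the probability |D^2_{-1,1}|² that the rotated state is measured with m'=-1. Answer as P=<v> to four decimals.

P=0.1671

First d^2_{-1,1}(β=1.7134), then the phase factors e^{-i(-1)α} and e^{-i(1)γ}:
c=cos(1.7134/2)=0.654935, s=sin(1.7134/2)=0.755685; N=√[1·6·6·1]=6.000000
k∈{2,3} keeps every argument non-negative
  k=2: (−1)^0·6.0000/(2)·0.6549^2·0.7557^2 = +0.734851
  k=3: (−1)^1·6.0000/(6)·0.6549^0·0.7557^4 = -0.326110
d^2_{-1,1}(1.7134) = +0.734851 -0.326110 = +0.408741
|D^2_{-1,1}|² = |d^2_{-1,1}(β)|² = (+0.408741)² = 0.167069 (the z-rotation phases have unit modulus)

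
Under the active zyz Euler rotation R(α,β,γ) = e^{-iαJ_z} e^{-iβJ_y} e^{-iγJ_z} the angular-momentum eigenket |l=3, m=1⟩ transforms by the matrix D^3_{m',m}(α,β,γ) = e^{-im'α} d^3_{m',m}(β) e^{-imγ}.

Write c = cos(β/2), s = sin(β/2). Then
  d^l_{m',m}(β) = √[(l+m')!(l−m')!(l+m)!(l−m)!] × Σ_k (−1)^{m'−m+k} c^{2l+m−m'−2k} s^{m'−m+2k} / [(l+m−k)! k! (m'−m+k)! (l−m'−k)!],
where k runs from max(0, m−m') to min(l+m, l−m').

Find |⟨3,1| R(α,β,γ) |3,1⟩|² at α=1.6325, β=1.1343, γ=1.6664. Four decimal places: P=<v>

P=0.2051

Split into d^3_{1,1}(β=1.1343) × two z-phases.
Half-angle: c=0.843436, s=0.537230. N=√(24·2·24·2)=48.000000
Admissible k: 0..2 (factorial args all ≥0)
  k=0: (−1)^0·48.0000/(48)·0.8434^6·0.5372^0 = +0.360007
  k=1: (−1)^1·48.0000/(6)·0.8434^4·0.5372^2 = -1.168473
  k=2: (−1)^2·48.0000/(8)·0.8434^2·0.5372^4 = +0.355547
d^3_{1,1}(1.1343) = +0.360007 -1.168473 +0.355547 = -0.452918
|D^3_{1,1}|² = |d^3_{1,1}(β)|² = (-0.452918)² = 0.205135 (the z-rotation phases have unit modulus)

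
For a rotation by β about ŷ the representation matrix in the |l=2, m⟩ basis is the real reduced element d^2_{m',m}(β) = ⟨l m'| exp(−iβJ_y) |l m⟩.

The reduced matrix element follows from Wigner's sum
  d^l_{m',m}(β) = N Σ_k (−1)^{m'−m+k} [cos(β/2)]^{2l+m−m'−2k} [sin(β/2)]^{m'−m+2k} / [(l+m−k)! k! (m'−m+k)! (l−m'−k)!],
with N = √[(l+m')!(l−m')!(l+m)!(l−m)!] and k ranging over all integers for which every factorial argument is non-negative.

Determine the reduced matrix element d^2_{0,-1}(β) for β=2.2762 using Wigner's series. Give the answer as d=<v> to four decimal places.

d=0.6046

d^2_{0,-1}(β=2.2762) via Wigner's sum:
Half-angle: c=0.419320, s=0.907838. N=√(2·2·1·6)=4.898979
Admissible k: 0..1 (factorial args all ≥0)
  k=0: (−1)^1·4.8990/(2)·0.4193^3·0.9078^1 = -0.163954
  k=1: (−1)^2·4.8990/(2)·0.4193^1·0.9078^3 = +0.768506
d^2_{0,-1}(2.2762) = -0.163954 +0.768506 = +0.604552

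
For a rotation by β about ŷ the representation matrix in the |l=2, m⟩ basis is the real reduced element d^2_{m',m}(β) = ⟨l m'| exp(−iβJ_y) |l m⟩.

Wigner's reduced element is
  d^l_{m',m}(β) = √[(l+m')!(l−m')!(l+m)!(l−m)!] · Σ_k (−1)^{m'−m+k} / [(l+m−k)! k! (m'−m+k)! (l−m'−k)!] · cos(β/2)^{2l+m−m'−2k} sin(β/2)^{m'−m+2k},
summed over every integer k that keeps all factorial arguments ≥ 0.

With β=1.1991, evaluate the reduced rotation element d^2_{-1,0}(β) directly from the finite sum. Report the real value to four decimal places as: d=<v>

d^2_{-1,0}(β=1.1991) via Wigner's sum:
With c≡cos(β/2)=0.825590 and s≡sin(β/2)=0.564271, N=[1·6·2·2]^{1/2}=4.898979
k∈{1,2} keeps every argument non-negative
  k=1: (−1)^0·4.8990/(2)·0.8256^3·0.5643^1 = +0.777779
  k=2: (−1)^1·4.8990/(2)·0.8256^1·0.5643^3 = -0.363332
d^2_{-1,0}(1.1991) = +0.777779 -0.363332 = +0.414447

d=0.4144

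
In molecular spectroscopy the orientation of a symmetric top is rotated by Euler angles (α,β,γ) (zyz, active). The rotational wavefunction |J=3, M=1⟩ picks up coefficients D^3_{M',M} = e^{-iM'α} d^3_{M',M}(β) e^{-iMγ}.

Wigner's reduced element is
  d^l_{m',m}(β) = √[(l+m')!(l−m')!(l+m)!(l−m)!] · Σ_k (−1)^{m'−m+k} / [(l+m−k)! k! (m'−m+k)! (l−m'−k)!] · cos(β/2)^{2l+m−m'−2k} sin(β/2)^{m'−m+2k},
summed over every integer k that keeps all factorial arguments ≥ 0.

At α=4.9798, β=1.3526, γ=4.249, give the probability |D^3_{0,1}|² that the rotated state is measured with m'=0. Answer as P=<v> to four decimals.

D^3_{0,1}(4.9798,1.3526,4.249) = e^{-i·0·4.9798}·d^3_{0,1}(1.3526)·e^{-i·1·4.249}. Compute d first:
c=cos(1.3526/2)=0.779894, s=sin(1.3526/2)=0.625912; N=√[6·6·24·2]=41.569219
The bounds max(0,m−m')=1 and min(l+m,l−m')=3 give 3 terms
  k=1: (−1)^0·41.5692/(12)·0.7799^5·0.6259^1 = +0.625578
  k=2: (−1)^1·41.5692/(4)·0.7799^3·0.6259^3 = -1.208809
  k=3: (−1)^2·41.5692/(12)·0.7799^1·0.6259^5 = +0.259532
d^3_{0,1}(1.3526) = +0.625578 -1.208809 +0.259532 = -0.323699
|D^3_{0,1}|² = |d^3_{0,1}(β)|² = (-0.323699)² = 0.104781 (the z-rotation phases have unit modulus)

P=0.1048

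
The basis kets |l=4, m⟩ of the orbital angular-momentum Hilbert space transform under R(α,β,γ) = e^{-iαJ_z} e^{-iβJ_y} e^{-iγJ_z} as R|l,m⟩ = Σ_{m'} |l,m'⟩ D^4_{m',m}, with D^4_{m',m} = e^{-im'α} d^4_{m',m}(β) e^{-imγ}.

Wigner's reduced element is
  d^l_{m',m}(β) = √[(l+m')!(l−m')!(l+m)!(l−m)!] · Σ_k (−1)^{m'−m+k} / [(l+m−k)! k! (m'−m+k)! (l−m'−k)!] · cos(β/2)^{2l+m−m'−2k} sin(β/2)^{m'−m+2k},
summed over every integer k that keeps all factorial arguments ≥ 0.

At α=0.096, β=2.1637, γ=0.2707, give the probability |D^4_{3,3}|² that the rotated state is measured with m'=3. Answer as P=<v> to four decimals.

P=0.0032

Split into d^4_{3,3}(β=2.1637) × two z-phases.
Half-angle: c=0.469696, s=0.882828. N=√(5040·1·5040·1)=5040.000000
k: max(0,(3)−(3))=0 … min(4+(3),4−(3))=1
  k=0: (−1)^0·5040.0000/(5040)·0.4697^8·0.8828^0 = +0.002369
  k=1: (−1)^1·5040.0000/(720)·0.4697^6·0.8828^2 = -0.058580
d^4_{3,3}(2.1637) = +0.002369 -0.058580 = -0.056211
|D^4_{3,3}|² = |d^4_{3,3}(β)|² = (-0.056211)² = 0.003160 (the z-rotation phases have unit modulus)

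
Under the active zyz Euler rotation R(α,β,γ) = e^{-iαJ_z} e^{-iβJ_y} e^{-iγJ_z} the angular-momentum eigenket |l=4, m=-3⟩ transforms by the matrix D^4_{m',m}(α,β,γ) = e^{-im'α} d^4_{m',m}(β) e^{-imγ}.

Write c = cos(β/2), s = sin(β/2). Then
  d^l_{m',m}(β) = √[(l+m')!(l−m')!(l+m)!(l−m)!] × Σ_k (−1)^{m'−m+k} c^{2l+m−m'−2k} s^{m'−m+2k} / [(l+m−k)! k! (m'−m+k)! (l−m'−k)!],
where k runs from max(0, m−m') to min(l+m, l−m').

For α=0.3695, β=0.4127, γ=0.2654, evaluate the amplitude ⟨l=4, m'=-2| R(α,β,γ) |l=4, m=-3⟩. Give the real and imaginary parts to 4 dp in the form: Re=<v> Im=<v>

First d^4_{-2,-3}(β=0.4127), then the phase factors e^{-i(-2)α} and e^{-i(-3)γ}:
Half-angle: c=0.978785, s=0.204889. N=√(2·720·1·5040)=2693.993318
The bounds max(0,m−m')=0 and min(l+m,l−m')=1 give 2 terms
  k=0: (−1)^1·2693.9933/(720)·0.9788^7·0.2049^1 = -0.659772
  k=1: (−1)^2·2693.9933/(240)·0.9788^5·0.2049^3 = +0.086731
d^4_{-2,-3}(0.4127) = -0.659772 +0.086731 = -0.573041
Attach z-rotation phases: D = e^{-i(-2)(0.3695)}·(-0.573041)·e^{-i(-3)(0.2654)} = -0.020394-0.572678i

Re=-0.0204 Im=-0.5727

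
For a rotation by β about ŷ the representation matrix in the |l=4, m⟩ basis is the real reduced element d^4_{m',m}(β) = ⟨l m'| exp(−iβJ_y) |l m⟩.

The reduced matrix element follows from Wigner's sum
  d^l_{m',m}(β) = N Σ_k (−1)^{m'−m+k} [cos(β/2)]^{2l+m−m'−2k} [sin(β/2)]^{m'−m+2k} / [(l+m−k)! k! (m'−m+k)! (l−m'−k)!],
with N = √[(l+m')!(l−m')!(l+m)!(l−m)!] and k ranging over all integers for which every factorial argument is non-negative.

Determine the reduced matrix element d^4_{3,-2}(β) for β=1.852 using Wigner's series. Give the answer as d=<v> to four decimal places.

d=-0.3263

d^4_{3,-2}(β=1.852) via Wigner's sum:
With c≡cos(β/2)=0.601036 and s≡sin(β/2)=0.799222, N=[5040·1·2·720]^{1/2}=2693.993318
Admissible k: 0..1 (factorial args all ≥0)
  k=0: (−1)^5·2693.9933/(240)·0.6010^3·0.7992^5 = -0.794737
  k=1: (−1)^6·2693.9933/(720)·0.6010^1·0.7992^7 = +0.468422
d^4_{3,-2}(1.852) = -0.794737 +0.468422 = -0.326316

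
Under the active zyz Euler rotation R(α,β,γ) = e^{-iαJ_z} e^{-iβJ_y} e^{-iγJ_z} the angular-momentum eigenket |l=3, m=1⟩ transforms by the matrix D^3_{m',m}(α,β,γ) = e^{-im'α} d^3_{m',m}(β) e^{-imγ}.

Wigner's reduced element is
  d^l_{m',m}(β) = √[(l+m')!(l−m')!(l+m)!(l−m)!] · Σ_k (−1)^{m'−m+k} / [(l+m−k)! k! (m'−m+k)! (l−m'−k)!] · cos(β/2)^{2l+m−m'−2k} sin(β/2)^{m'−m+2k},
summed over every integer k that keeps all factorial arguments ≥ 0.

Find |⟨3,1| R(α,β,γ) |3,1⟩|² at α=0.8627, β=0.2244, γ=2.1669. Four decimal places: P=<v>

P=0.7500

First d^3_{1,1}(β=0.2244), then the phase factors e^{-i(1)α} and e^{-i(1)γ}:
c=cos(0.2244/2)=0.993712, s=sin(0.2244/2)=0.111965; N=√[24·2·24·2]=48.000000
k: max(0,(1)−(1))=0 … min(3+(1),3−(1))=2
  k=0: (−1)^0·48.0000/(48)·0.9937^6·0.1120^0 = +0.962861
  k=1: (−1)^1·48.0000/(6)·0.9937^4·0.1120^2 = -0.097790
  k=2: (−1)^2·48.0000/(8)·0.9937^2·0.1120^4 = +0.000931
d^3_{1,1}(0.2244) = +0.962861 -0.097790 +0.000931 = +0.866002
|D^3_{1,1}|² = |d^3_{1,1}(β)|² = (+0.866002)² = 0.749960 (the z-rotation phases have unit modulus)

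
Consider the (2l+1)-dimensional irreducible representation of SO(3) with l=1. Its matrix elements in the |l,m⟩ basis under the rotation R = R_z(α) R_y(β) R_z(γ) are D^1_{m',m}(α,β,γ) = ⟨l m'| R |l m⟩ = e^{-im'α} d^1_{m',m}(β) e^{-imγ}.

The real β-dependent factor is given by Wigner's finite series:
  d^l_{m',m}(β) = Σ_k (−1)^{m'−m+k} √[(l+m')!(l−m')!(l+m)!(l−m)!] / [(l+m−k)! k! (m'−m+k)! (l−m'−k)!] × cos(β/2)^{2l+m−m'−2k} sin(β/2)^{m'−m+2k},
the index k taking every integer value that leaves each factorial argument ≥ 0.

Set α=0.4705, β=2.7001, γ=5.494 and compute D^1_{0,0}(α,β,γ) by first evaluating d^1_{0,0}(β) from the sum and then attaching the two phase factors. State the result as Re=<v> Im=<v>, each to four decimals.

D^1_{0,0}(0.4705,2.7001,5.494) = e^{-i·0·0.4705}·d^1_{0,0}(2.7001)·e^{-i·0·5.494}. Compute d first:
Half-angle: c=0.218958, s=0.975734. N=√(1·1·1·1)=1.000000
k: max(0,(0)−(0))=0 … min(1+(0),1−(0))=1
  k=0: (−1)^0·1.0000/(1)·0.2190^2·0.9757^0 = +0.047943
  k=1: (−1)^1·1.0000/(1)·0.2190^0·0.9757^2 = -0.952057
d^1_{0,0}(2.7001) = +0.047943 -0.952057 = -0.904115
Attach z-rotation phases: D = e^{-i(0)(0.4705)}·(-0.904115)·e^{-i(0)(5.494)} = -0.904115+0.000000i

Re=-0.9041 Im=0.0000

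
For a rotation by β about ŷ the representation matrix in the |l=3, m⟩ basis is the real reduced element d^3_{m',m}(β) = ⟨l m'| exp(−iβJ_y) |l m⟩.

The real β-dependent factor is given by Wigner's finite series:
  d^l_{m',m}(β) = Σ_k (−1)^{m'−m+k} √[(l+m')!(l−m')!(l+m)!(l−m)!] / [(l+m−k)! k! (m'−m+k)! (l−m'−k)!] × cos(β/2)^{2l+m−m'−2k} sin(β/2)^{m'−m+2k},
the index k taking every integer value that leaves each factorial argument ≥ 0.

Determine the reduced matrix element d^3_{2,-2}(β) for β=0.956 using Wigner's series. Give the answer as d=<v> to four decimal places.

d=0.1670

d^3_{2,-2}(β=0.956) via Wigner's sum:
With c≡cos(β/2)=0.887917 and s≡sin(β/2)=0.460004, N=[120·1·1·120]^{1/2}=120.000000
k∈{0,1} keeps every argument non-negative
  k=0: (−1)^4·120.0000/(24)·0.8879^2·0.4600^4 = +0.176507
  k=1: (−1)^5·120.0000/(120)·0.8879^0·0.4600^6 = -0.009475
d^3_{2,-2}(0.956) = +0.176507 -0.009475 = +0.167032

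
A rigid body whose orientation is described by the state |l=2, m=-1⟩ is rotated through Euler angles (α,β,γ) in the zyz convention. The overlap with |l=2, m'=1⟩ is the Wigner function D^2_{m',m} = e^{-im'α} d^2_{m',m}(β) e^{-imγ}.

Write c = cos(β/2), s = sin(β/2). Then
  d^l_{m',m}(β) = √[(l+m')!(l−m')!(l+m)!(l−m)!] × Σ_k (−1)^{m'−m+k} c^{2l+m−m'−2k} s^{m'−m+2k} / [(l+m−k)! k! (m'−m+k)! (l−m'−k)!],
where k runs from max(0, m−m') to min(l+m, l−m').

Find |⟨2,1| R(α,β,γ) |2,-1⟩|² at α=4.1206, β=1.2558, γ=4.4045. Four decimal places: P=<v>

First d^2_{1,-1}(β=1.2558), then the phase factors e^{-i(1)α} and e^{-i(-1)γ}:
Half-angle: c=0.809263, s=0.587447. N=√(6·1·1·6)=6.000000
k∈{0,1} keeps every argument non-negative
  k=0: (−1)^2·6.0000/(2)·0.8093^2·0.5874^2 = +0.678012
  k=1: (−1)^3·6.0000/(6)·0.8093^0·0.5874^4 = -0.119090
d^2_{1,-1}(1.2558) = +0.678012 -0.119090 = +0.558922
|D^2_{1,-1}|² = |d^2_{1,-1}(β)|² = (+0.558922)² = 0.312394 (the z-rotation phases have unit modulus)

P=0.3124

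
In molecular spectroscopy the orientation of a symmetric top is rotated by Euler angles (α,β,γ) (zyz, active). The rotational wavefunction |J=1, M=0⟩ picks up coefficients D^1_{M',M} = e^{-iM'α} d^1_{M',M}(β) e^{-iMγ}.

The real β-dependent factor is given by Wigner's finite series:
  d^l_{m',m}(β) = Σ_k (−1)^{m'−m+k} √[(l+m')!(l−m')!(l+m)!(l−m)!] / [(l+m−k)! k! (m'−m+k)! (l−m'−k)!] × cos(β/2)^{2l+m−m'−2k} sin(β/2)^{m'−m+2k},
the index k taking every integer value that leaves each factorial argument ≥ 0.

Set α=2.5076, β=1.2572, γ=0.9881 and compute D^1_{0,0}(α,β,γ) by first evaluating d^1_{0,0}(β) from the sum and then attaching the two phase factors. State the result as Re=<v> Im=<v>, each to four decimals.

Split into d^1_{0,0}(β=1.2572) × two z-phases.
Half-angle: c=0.808852, s=0.588013. N=√(1·1·1·1)=1.000000
Admissible k: 0..1 (factorial args all ≥0)
  k=0: (−1)^0·1.0000/(1)·0.8089^2·0.5880^0 = +0.654241
  k=1: (−1)^1·1.0000/(1)·0.8089^0·0.5880^2 = -0.345759
d^1_{0,0}(1.2572) = +0.654241 -0.345759 = +0.308482
Phases: e^{-i·(0)·2.5076}=+1.000000+0.000000i, e^{-i·(0)·0.9881}=+1.000000+0.000000i ⇒ D=+0.308482+0.000000i

Re=0.3085 Im=0.0000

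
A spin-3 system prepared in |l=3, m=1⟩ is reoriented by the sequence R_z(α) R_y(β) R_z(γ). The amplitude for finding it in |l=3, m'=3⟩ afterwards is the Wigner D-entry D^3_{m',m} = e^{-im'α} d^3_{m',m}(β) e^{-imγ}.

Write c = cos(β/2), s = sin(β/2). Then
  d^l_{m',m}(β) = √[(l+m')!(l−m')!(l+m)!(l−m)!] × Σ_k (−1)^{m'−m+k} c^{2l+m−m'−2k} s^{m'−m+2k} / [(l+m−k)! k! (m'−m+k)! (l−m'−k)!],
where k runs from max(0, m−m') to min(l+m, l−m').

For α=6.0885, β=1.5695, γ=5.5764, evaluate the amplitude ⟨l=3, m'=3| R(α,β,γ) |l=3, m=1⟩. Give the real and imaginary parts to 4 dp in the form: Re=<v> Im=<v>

Re=0.1339 Im=0.4659

First d^3_{3,1}(β=1.5695), then the phase factors e^{-i(3)α} and e^{-i(1)γ}:
c=cos(1.5695/2)=0.707565, s=sin(1.5695/2)=0.706648; N=√[720·1·24·2]=185.903201
The bounds max(0,m−m')=0 and min(l+m,l−m')=0 give 1 term
  k=0: (−1)^2·185.9032/(48)·0.7076^4·0.7066^2 = +0.484750
d^3_{3,1}(1.5695) = +0.484750
Phases: e^{-i·(3)·6.0885}=+0.834233+0.551412i, e^{-i·(1)·5.5764}=+0.760453+0.649393i ⇒ D=+0.133942+0.465877i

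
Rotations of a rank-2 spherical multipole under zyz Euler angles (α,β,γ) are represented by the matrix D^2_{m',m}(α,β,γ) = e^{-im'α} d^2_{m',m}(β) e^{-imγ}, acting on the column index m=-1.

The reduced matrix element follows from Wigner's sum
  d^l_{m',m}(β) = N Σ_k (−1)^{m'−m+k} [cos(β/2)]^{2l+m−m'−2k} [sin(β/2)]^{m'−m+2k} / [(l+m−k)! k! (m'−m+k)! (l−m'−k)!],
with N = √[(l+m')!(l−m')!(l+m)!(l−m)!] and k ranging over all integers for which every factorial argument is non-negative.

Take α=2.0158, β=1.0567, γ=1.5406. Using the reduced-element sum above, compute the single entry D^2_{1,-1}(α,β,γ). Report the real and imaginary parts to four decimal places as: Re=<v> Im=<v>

First d^2_{1,-1}(β=1.0567), then the phase factors e^{-i(1)α} and e^{-i(-1)γ}:
With c≡cos(β/2)=0.863640 and s≡sin(β/2)=0.504109, N=[6·1·1·6]^{1/2}=6.000000
Admissible k: 0..1 (factorial args all ≥0)
  k=0: (−1)^2·6.0000/(2)·0.8636^2·0.5041^2 = +0.568638
  k=1: (−1)^3·6.0000/(6)·0.8636^0·0.5041^4 = -0.064580
d^2_{1,-1}(1.0567) = +0.568638 -0.064580 = +0.504058
Attach z-rotation phases: D = e^{-i(1)(2.0158)}·(+0.504058)·e^{-i(-1)(1.5406)} = +0.448209-0.230615i

Re=0.4482 Im=-0.2306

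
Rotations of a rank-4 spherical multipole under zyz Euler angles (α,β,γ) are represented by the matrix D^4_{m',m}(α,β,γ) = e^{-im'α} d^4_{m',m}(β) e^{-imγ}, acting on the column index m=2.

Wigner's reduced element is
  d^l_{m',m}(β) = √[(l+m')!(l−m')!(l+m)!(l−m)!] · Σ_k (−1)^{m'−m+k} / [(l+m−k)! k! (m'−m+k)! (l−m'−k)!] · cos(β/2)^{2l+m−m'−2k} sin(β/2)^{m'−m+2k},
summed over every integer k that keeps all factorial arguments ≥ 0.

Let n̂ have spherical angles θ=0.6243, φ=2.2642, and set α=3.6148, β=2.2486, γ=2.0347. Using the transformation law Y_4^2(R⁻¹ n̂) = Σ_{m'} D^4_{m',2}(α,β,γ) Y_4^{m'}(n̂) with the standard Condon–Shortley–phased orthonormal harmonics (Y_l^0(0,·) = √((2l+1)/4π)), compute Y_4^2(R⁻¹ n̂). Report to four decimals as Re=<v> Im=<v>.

Need the full column D^4_{m',2} for m'=−4..4 at α=3.6148, β=2.2486, γ=2.0347.
cos(β/2)=0.431808, sin(β/2)=0.901966
d^4_{-4,2}: single k=6 term ⇒ +0.531251;  D = -0.302494-0.436721i
d^4_{-3,2}: k∈[5..6] ⇒ +0.539519 -0.784665 = -0.245146;  D = -0.216090-0.115764i
d^4_{-2,2}: k∈[4..6] ⇒ +0.345155 -1.204765 +0.438046 = -0.421564;  D = +0.421491+0.007844i
d^4_{-1,2}: k∈[3..5] ⇒ +0.155790 -1.019596 +0.889727 = +0.025920;  D = +0.023288-0.011382i
d^4_{0,2}: k∈[2..4] ⇒ +0.050032 -0.582120 +0.952450 = +0.420362;  D = -0.252045+0.336419i
d^4_{1,2}: k∈[1..3] ⇒ +0.010712 -0.233684 +0.679731 = +0.456758;  D = +0.077177-0.450191i
d^4_{2,2}: k∈[0..2] ⇒ +0.001209 -0.063286 +0.345155 = +0.283078;  D = +0.084581+0.270146i
d^4_{3,2}: k∈[0..1] ⇒ -0.009447 +0.123654 = +0.114207;  D = -0.080046-0.081461i
d^4_{4,2}: single k=0 term ⇒ +0.027906;  D = +0.026481+0.008804i
Y_4^{m'}(θ=0.6243,φ=2.2642) and Σ D·Y over m':
  (-0.3025-0.4367i)·(-0.0482-0.0186i)  (-0.2161-0.1158i)·(+0.1771-0.0989i)  (+0.4215+0.0078i)·(-0.0755+0.4055i)  (+0.0233-0.0114i)·(-0.2306-0.2775i)  (-0.2520+0.3364i)·(-0.1673+0.0000i)  (+0.0772-0.4502i)·(+0.2306-0.2775i)  (+0.0846+0.2701i)·(-0.0755-0.4055i)  (-0.0800-0.0815i)·(-0.1771-0.0989i)  (+0.0265+0.0088i)·(-0.0482+0.0186i)
Y_4^2(R⁻¹ n̂) = -0.043918-0.019769i

Re=-0.0439 Im=-0.0198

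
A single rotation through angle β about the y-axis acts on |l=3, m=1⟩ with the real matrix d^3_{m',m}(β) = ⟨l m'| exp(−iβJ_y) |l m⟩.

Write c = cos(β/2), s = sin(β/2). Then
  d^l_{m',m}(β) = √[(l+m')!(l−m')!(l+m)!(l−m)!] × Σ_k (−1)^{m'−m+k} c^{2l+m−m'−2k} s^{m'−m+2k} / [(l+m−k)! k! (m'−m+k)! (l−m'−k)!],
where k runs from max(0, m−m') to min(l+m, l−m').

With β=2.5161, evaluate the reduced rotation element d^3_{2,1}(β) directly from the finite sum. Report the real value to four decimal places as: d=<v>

d=0.1504

d^3_{2,1}(β=2.5161) via Wigner's sum:
With c≡cos(β/2)=0.307673 and s≡sin(β/2)=0.951492, N=[120·1·24·2]^{1/2}=75.894664
k∈{0,1} keeps every argument non-negative
  k=0: (−1)^1·75.8947/(24)·0.3077^5·0.9515^1 = -0.008296
  k=1: (−1)^2·75.8947/(12)·0.3077^3·0.9515^3 = +0.158677
d^3_{2,1}(2.5161) = -0.008296 +0.158677 = +0.150381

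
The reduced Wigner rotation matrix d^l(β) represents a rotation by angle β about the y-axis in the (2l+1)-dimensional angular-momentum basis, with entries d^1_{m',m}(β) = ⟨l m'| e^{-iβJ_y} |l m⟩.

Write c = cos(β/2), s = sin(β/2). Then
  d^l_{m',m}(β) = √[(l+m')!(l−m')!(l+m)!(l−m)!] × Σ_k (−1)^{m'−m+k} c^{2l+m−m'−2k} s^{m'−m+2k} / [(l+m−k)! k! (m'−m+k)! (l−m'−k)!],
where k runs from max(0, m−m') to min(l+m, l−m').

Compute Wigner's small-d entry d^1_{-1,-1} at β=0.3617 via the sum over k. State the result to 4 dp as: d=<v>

d=0.9676

d^1_{-1,-1}(β=0.3617) via Wigner's sum:
c=cos(0.3617/2)=0.983691, s=sin(0.3617/2)=0.179866; N=√[1·2·1·2]=2.000000
k∈{0} keeps every argument non-negative
  k=0: (−1)^0·2.0000/(2)·0.9837^2·0.1799^0 = +0.967648
d^1_{-1,-1}(0.3617) = +0.967648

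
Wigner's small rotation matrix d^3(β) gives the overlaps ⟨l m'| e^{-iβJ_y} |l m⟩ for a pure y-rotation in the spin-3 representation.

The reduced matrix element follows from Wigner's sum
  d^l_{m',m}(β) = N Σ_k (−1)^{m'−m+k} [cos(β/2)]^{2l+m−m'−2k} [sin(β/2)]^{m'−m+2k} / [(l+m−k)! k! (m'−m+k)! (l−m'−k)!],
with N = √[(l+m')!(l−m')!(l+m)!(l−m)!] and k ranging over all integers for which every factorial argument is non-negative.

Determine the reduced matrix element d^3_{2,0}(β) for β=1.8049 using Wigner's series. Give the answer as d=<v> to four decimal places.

d^3_{2,0}(β=1.8049) via Wigner's sum:
c=cos(1.8049/2)=0.619689, s=sin(1.8049/2)=0.784848; N=√[120·1·6·6]=65.726707
Admissible k: 0..1 (factorial args all ≥0)
  k=0: (−1)^2·65.7267/(12)·0.6197^4·0.7848^2 = +0.497538
  k=1: (−1)^3·65.7267/(12)·0.6197^2·0.7848^4 = -0.798085
d^3_{2,0}(1.8049) = +0.497538 -0.798085 = -0.300547

d=-0.3005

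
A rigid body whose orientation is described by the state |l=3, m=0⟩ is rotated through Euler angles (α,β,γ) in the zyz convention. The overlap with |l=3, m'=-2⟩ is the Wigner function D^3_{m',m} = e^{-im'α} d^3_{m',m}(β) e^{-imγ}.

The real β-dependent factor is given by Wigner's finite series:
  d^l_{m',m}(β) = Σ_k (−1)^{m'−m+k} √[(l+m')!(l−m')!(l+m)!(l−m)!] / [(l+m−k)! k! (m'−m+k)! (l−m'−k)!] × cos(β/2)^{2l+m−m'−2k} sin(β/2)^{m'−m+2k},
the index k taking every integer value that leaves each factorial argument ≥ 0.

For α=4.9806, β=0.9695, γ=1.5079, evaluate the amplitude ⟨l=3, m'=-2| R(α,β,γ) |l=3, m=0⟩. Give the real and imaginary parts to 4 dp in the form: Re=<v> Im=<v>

Re=-0.4527 Im=-0.2692

First d^3_{-2,0}(β=0.9695), then the phase factors e^{-i(-2)α} and e^{-i(0)γ}:
Half-angle: c=0.884791, s=0.465987. N=√(1·120·6·6)=65.726707
k∈{2,3} keeps every argument non-negative
  k=2: (−1)^0·65.7267/(12)·0.8848^4·0.4660^2 = +0.728907
  k=3: (−1)^1·65.7267/(12)·0.8848^2·0.4660^4 = -0.202180
d^3_{-2,0}(0.9695) = +0.728907 -0.202180 = +0.526727
D = (-0.859543-0.511064i)·(+0.526727)·(+1.000000+0.000000i) = -0.452745-0.269191i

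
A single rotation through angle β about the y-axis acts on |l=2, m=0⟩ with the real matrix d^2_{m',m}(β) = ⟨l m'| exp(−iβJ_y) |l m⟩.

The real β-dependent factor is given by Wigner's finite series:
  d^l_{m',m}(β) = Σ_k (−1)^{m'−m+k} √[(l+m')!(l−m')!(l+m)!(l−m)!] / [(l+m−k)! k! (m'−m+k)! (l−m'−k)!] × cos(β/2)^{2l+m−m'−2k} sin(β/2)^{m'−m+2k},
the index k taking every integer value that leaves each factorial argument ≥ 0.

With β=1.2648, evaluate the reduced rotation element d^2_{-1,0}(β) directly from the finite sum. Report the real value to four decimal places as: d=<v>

d^2_{-1,0}(β=1.2648) via Wigner's sum:
c=cos(1.2648/2)=0.806611, s=sin(1.2648/2)=0.591082; N=√[1·6·2·2]=4.898979
k∈{1,2} keeps every argument non-negative
  k=1: (−1)^0·4.8990/(2)·0.8066^3·0.5911^1 = +0.759830
  k=2: (−1)^1·4.8990/(2)·0.8066^1·0.5911^3 = -0.408022
d^2_{-1,0}(1.2648) = +0.759830 -0.408022 = +0.351808

d=0.3518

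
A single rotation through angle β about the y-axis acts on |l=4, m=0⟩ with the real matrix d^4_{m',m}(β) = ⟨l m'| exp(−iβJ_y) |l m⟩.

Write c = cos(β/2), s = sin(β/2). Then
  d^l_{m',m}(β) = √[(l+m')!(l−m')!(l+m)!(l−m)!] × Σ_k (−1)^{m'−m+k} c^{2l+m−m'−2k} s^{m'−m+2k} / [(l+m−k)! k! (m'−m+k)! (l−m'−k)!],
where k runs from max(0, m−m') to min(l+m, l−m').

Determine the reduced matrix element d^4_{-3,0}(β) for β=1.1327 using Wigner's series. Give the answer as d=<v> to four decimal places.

d=0.4659

d^4_{-3,0}(β=1.1327) via Wigner's sum:
With c≡cos(β/2)=0.843865 and s≡sin(β/2)=0.536556, N=[1·5040·24·24]^{1/2}=1703.830978
k: max(0,(0)−(-3))=3 … min(4+(0),4−(-3))=4
  k=3: (−1)^0·1703.8310/(144)·0.8439^5·0.5366^3 = +0.782119
  k=4: (−1)^1·1703.8310/(144)·0.8439^3·0.5366^5 = -0.316196
d^4_{-3,0}(1.1327) = +0.782119 -0.316196 = +0.465923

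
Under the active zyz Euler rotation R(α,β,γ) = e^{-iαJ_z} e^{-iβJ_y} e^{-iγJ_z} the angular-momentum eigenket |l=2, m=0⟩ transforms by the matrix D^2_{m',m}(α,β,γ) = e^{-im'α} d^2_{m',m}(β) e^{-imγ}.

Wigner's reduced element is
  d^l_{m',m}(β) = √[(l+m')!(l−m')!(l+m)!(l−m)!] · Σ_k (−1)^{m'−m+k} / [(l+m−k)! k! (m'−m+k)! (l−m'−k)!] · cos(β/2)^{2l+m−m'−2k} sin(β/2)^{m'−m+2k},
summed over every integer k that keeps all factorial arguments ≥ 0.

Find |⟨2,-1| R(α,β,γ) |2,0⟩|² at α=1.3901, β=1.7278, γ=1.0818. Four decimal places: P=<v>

First d^2_{-1,0}(β=1.7278), then the phase factors e^{-i(-1)α} and e^{-i(0)γ}:
With c≡cos(β/2)=0.649477 and s≡sin(β/2)=0.760381, N=[1·6·2·2]^{1/2}=4.898979
Admissible k: 1..2 (factorial args all ≥0)
  k=1: (−1)^0·4.8990/(2)·0.6495^3·0.7604^1 = +0.510268
  k=2: (−1)^1·4.8990/(2)·0.6495^1·0.7604^3 = -0.699413
d^2_{-1,0}(1.7278) = +0.510268 -0.699413 = -0.189145
|D^2_{-1,0}|² = |d^2_{-1,0}(β)|² = (-0.189145)² = 0.035776 (the z-rotation phases have unit modulus)

P=0.0358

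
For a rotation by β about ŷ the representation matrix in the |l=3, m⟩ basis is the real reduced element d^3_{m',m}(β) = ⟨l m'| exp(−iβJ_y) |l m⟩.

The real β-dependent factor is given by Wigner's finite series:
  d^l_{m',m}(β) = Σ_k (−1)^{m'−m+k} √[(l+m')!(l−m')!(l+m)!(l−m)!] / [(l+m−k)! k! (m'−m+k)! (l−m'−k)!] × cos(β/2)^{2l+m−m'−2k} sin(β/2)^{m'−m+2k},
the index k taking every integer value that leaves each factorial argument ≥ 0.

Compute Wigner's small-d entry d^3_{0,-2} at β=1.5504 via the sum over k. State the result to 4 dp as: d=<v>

d=0.0279

d^3_{0,-2}(β=1.5504) via Wigner's sum:
c=cos(1.5504/2)=0.714281, s=sin(1.5504/2)=0.699859; N=√[6·6·1·120]=65.726707
k∈{0,1} keeps every argument non-negative
  k=0: (−1)^2·65.7267/(12)·0.7143^4·0.6999^2 = +0.698326
  k=1: (−1)^3·65.7267/(12)·0.7143^2·0.6999^4 = -0.670411
d^3_{0,-2}(1.5504) = +0.698326 -0.670411 = +0.027915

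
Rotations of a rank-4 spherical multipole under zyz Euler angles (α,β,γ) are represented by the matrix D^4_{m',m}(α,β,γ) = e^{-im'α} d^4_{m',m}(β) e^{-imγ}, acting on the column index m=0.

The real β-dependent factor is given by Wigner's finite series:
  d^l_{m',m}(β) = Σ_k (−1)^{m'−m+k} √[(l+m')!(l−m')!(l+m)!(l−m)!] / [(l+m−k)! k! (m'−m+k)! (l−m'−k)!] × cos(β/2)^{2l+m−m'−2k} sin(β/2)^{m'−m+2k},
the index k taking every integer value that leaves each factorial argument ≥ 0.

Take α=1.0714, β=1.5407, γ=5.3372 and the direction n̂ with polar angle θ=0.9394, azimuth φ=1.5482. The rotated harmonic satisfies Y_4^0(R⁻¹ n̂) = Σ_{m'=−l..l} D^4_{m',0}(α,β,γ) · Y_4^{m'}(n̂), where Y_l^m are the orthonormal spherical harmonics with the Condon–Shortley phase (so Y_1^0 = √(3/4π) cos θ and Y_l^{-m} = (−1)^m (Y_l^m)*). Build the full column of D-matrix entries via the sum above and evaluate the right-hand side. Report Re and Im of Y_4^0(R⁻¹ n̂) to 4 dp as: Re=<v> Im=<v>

Re=-0.3170 Im=0.0000

Need the full column D^4_{m',0} for m'=−4..4 at α=1.0714, β=1.5407, γ=5.3372.
cos(β/2)=0.717667, sin(β/2)=0.696386
d^4_{-4,0}: single k=4 term ⇒ +0.521966;  D = -0.216068-0.475145i
d^4_{-3,0}: k∈[3..4] ⇒ +0.760729 -0.716283 = +0.044446;  D = -0.044329-0.003224i
d^4_{-2,0}: k∈[2..4] ⇒ +0.628579 -1.578277 +0.557274 = -0.392423;  D = +0.212426-0.329957i
d^4_{-1,0}: k∈[1..4] ⇒ +0.305370 -1.725171 +1.624377 -0.254912 = -0.050336;  D = -0.024106-0.044189i
d^4_{0,0}: k∈[0..4] ⇒ +0.070369 -1.060128 +2.245927 -0.939870 +0.055310 = +0.371608;  D = +0.371608+0.000000i
d^4_{1,0}: k∈[0..3] ⇒ -0.305370 +1.725171 -1.624377 +0.254912 = +0.050336;  D = +0.024106-0.044189i
d^4_{2,0}: k∈[0..2] ⇒ +0.628579 -1.578277 +0.557274 = -0.392423;  D = +0.212426+0.329957i
d^4_{3,0}: k∈[0..1] ⇒ -0.760729 +0.716283 = -0.044446;  D = +0.044329-0.003224i
d^4_{4,0}: single k=0 term ⇒ +0.521966;  D = -0.216068+0.475145i
Y_4^{m'}(θ=0.9394,φ=1.5482) and Σ D·Y over m':
  (-0.2161-0.4751i)·(+0.1871+0.0170i)  (-0.0443-0.0032i)·(-0.0263+0.3877i)  (+0.2124-0.3300i)·(-0.3133-0.0142i)  (-0.0241-0.0442i)·(-0.0029+0.1264i)  (+0.3716+0.0000i)·(-0.3389+0.0000i)  (+0.0241-0.0442i)·(+0.0029+0.1264i)  (+0.2124+0.3300i)·(-0.3133+0.0142i)  (+0.0443-0.0032i)·(+0.0263+0.3877i)  (-0.2161+0.4751i)·(+0.1871-0.0170i)
Y_4^0(R⁻¹ n̂) = -0.317006+0.000000i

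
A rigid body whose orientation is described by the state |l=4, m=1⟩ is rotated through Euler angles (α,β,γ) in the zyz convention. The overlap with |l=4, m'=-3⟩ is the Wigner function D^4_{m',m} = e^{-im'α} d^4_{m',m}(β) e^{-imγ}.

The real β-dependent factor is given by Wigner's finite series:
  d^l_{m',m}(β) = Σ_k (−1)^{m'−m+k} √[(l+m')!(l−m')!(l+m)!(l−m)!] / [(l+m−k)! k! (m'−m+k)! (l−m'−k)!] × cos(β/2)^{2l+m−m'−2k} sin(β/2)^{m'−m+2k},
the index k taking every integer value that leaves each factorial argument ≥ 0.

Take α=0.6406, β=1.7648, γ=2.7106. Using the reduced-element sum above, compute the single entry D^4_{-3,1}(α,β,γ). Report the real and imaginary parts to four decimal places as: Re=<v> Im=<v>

Re=0.0613 Im=-0.0617

D^4_{-3,1}(0.6406,1.7648,2.7106) = e^{-i·-3·0.6406}·d^4_{-3,1}(1.7648)·e^{-i·1·2.7106}. Compute d first:
Half-angle: c=0.635300, s=0.772266. N=√(1·5040·120·6)=1904.940944
Admissible k: 4..5 (factorial args all ≥0)
  k=4: (−1)^0·1904.9409/(144)·0.6353^4·0.7723^4 = +0.766479
  k=5: (−1)^1·1904.9409/(240)·0.6353^2·0.7723^6 = -0.679561
d^4_{-3,1}(1.7648) = +0.766479 -0.679561 = +0.086919
D = (-0.343840+0.939028i)·(+0.086919)·(-0.908551-0.417773i) = +0.061251-0.061669i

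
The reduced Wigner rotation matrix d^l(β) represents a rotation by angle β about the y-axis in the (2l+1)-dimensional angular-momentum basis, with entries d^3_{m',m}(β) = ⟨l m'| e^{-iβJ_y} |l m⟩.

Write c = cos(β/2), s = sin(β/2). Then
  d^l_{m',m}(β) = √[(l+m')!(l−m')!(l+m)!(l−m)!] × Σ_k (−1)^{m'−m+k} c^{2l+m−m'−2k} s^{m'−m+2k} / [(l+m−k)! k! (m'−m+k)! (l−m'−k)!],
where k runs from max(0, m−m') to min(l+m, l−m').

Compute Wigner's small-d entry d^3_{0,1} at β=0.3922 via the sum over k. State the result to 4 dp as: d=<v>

d=0.5411

d^3_{0,1}(β=0.3922) via Wigner's sum:
c=cos(0.3922/2)=0.980834, s=sin(0.3922/2)=0.194846; N=√[6·6·24·2]=41.569219
The bounds max(0,m−m')=1 and min(l+m,l−m')=3 give 3 terms
  k=1: (−1)^0·41.5692/(12)·0.9808^5·0.1948^1 = +0.612715
  k=2: (−1)^1·41.5692/(4)·0.9808^3·0.1948^3 = -0.072539
  k=3: (−1)^2·41.5692/(12)·0.9808^1·0.1948^5 = +0.000954
d^3_{0,1}(0.3922) = +0.612715 -0.072539 +0.000954 = +0.541131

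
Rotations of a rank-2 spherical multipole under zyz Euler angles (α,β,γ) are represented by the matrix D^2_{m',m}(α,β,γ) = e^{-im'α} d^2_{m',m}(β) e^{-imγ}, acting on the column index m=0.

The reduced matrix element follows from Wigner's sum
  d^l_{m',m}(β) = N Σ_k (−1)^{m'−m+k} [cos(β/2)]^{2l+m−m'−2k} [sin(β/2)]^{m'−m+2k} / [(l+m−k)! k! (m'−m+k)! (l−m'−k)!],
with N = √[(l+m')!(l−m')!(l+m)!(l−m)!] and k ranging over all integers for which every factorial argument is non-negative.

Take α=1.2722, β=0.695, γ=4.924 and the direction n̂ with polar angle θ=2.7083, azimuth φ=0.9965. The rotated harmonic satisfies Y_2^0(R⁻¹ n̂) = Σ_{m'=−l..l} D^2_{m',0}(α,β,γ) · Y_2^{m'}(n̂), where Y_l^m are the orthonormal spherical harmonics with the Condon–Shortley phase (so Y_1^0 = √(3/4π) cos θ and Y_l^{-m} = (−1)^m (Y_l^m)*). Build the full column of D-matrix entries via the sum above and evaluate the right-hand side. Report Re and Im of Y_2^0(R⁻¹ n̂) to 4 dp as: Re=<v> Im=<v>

Need the full column D^2_{m',0} for m'=−2..2 at α=1.2722, β=0.695, γ=4.924.
cos(β/2)=0.940227, sin(β/2)=0.340548
d^2_{-2,0}: single k=2 term ⇒ +0.251130;  D = -0.207664+0.141216i
d^2_{-1,0}: k∈[1..2] ⇒ +0.693350 -0.090959 = +0.602391;  D = +0.177211+0.575736i
d^2_{0,0}: k∈[0..2] ⇒ +0.781503 -0.410094 +0.013450 = +0.384860;  D = +0.384860+0.000000i
d^2_{1,0}: k∈[0..1] ⇒ -0.693350 +0.090959 = -0.602391;  D = -0.177211+0.575736i
d^2_{2,0}: single k=0 term ⇒ +0.251130;  D = -0.207664-0.141216i
Y_2^{m'}(θ=2.7083,φ=0.9965) and Σ D·Y over m':
  (-0.2077+0.1412i)·(-0.0279-0.0621i)  (+0.1772+0.5757i)·(-0.1599+0.2472i)  (+0.3849+0.0000i)·(+0.4640+0.0000i)  (-0.1772+0.5757i)·(+0.1599+0.2472i)  (-0.2077-0.1412i)·(-0.0279+0.0621i)
Y_2^0(R⁻¹ n̂) = -0.133577-0.000000i

Re=-0.1336 Im=0.0000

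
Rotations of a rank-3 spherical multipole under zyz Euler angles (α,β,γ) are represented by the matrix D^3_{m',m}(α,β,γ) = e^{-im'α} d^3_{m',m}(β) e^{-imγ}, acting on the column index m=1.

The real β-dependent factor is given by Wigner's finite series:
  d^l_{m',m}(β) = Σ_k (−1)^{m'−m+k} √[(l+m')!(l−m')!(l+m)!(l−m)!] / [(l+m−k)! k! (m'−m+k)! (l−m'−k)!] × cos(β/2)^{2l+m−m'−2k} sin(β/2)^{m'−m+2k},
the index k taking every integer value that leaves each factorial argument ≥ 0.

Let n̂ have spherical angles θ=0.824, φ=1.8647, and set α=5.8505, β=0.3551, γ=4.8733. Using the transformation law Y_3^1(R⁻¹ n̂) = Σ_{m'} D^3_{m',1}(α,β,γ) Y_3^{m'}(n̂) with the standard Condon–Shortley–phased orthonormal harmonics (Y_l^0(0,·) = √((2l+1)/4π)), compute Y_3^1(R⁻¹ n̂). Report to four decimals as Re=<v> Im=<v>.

Re=0.0195 Im=0.0178

Need the full column D^3_{m',1} for m'=−3..3 at α=5.8505, β=0.3551, γ=4.8733.
cos(β/2)=0.984279, sin(β/2)=0.176619
d^3_{-3,1}: single k=4 term ⇒ +0.003651;  D = +0.003628+0.000407i
d^3_{-2,1}: k∈[3..4] ⇒ +0.033227 -0.000535 = +0.032692;  D = +0.027964+0.016935i
d^3_{-1,1}: k∈[2..4] ⇒ +0.175670 -0.007542 +0.000030 = +0.168159;  D = +0.094059+0.139393i
d^3_{0,1}: k∈[1..3] ⇒ +0.565222 -0.054598 +0.000586 = +0.511210;  D = +0.081905+0.504606i
d^3_{1,1}: k∈[0..2] ⇒ +0.909306 -0.234227 +0.005656 = +0.680736;  D = -0.182737+0.655750i
d^3_{2,1}: k∈[0..1] ⇒ -0.515975 +0.033227 = -0.482747;  D = +0.312638-0.367835i
d^3_{3,1}: single k=0 term ⇒ +0.113395;  D = -0.102898+0.047647i
Y_3^{m'}(θ=0.824,φ=1.8647) and Σ D·Y over m':
  (+0.0036+0.0004i)·(+0.1273+0.1048i)  (+0.0280+0.0169i)·(-0.3111+0.2073i)  (+0.0941+0.1394i)·(-0.0898-0.2967i)  (+0.0819+0.5046i)·(-0.1756+0.0000i)  (-0.1827+0.6558i)·(+0.0898-0.2967i)  (+0.3126-0.3678i)·(-0.3111-0.2073i)  (-0.1029+0.0476i)·(-0.1273+0.1048i)
Y_3^1(R⁻¹ n̂) = +0.019473+0.017800i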